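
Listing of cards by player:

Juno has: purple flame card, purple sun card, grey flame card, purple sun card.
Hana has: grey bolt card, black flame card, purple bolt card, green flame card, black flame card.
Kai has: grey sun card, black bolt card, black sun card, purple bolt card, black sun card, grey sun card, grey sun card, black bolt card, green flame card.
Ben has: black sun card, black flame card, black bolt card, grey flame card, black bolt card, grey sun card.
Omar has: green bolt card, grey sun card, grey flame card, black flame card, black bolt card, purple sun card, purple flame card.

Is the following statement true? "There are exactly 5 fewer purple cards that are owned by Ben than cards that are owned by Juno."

|purple cards owned by Ben| = 0.
|cards owned by Juno| = 4.
The claim requires 4 − 0 (= 4) to equal 5, which does not hold.

False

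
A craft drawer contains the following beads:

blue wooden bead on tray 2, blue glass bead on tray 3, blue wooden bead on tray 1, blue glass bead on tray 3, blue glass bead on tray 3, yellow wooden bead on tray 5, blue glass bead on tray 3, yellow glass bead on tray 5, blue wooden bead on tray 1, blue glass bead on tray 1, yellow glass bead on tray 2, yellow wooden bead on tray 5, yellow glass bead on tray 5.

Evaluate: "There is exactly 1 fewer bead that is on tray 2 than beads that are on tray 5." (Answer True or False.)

False

There are 2 beads on tray 2.
There are 4 beads on tray 5.
The claim requires 4 − 2 (= 2) to equal 1, which does not hold.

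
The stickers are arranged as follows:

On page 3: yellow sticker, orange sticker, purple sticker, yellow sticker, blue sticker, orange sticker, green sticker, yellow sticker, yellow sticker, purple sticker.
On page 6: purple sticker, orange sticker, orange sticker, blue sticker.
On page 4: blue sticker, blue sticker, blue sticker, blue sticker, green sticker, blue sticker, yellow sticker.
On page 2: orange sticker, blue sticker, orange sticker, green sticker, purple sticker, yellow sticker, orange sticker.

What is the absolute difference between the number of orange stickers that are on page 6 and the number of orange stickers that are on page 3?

orange stickers on page 6: 2. orange stickers on page 3: 2.
|2 − 2| = 2 − 2 = 0.

0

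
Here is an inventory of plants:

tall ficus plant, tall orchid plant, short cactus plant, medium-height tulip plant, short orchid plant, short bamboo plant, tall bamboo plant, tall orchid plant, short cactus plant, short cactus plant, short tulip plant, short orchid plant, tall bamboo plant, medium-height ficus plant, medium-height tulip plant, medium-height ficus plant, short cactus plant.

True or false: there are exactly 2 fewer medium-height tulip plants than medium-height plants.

medium-height tulip plants: 2.
medium-height plants: 4.
The claim requires 4 − 2 (= 2) to equal 2, which holds.

True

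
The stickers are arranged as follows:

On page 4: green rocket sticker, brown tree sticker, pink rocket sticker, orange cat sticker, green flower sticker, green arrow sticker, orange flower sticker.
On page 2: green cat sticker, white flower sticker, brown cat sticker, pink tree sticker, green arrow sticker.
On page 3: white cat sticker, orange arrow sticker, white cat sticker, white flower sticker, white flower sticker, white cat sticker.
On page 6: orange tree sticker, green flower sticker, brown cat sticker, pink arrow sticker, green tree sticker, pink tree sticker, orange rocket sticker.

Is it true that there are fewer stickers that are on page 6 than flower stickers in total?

False

stickers on page 6: 7.
flower stickers: 6.
The claim requires 7 < 6, which does not hold.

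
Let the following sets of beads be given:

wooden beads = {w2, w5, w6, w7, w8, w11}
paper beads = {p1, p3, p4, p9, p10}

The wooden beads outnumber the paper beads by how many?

wooden beads: 6.
paper beads: 5.
6 − 5 = 1.

1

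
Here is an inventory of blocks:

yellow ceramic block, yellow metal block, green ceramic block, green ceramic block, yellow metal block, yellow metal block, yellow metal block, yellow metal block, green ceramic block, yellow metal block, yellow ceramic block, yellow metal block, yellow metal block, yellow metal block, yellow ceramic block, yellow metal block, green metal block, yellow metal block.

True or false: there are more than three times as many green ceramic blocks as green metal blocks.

False

green ceramic blocks: 3.
green metal blocks: 1.
The claim requires 3 > 3 × 1 = 3, which does not hold.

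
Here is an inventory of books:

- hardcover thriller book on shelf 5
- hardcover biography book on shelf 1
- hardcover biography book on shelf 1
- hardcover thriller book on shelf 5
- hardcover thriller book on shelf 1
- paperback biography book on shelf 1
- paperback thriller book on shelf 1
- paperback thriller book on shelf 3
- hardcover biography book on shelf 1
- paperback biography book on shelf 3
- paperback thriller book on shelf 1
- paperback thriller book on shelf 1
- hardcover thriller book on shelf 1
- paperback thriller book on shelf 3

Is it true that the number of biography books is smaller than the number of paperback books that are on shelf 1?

|biography books| = 5.
|paperback books on shelf 1| = 4.
The claim requires 5 < 4, which does not hold.

False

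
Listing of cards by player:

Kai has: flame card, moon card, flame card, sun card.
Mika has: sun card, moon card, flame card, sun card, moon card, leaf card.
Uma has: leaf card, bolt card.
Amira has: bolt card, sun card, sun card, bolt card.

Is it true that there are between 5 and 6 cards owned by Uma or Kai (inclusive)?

True

Count of cards owned by Uma or Kai: 6.
The claim requires 5 ≤ 6 ≤ 6, which holds.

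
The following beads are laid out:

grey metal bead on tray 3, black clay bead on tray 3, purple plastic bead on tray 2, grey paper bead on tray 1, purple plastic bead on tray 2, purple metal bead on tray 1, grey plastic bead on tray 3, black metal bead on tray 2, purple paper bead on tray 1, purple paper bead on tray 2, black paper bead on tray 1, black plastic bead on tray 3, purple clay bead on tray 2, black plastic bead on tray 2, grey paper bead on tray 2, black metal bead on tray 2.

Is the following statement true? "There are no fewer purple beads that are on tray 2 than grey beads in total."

True

purple beads on tray 2: 4.
grey beads: 4.
The claim requires 4 ≥ 4, which holds.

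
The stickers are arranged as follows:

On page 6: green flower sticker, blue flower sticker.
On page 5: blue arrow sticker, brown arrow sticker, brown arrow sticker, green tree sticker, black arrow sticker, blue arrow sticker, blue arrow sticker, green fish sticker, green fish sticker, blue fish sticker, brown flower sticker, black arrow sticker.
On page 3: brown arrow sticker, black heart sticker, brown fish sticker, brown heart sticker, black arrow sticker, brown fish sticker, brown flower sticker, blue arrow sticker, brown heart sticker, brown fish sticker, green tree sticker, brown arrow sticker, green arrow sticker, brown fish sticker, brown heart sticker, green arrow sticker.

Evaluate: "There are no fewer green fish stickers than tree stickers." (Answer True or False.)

green fish stickers: 2.
tree stickers: 2.
The claim requires 2 ≥ 2, which holds.

True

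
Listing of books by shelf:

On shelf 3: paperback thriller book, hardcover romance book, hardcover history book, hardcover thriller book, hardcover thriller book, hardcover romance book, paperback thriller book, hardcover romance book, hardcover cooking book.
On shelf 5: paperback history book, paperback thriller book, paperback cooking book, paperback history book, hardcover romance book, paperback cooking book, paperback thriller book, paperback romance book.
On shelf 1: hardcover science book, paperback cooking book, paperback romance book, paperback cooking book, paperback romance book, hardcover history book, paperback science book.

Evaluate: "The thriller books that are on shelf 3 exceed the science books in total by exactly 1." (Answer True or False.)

False

|thriller books on shelf 3| = 4.
|science books| = 2.
The claim requires 4 − 2 (= 2) to equal 1, which does not hold.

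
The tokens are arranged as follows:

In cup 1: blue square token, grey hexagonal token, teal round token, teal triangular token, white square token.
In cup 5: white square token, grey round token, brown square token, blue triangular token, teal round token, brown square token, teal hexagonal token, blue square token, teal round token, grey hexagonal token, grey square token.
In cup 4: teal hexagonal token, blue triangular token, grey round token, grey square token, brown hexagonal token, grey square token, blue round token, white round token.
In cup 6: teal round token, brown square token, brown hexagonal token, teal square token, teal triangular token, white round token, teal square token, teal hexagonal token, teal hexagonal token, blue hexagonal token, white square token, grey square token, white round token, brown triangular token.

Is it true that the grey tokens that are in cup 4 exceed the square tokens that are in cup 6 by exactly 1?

There are 3 grey tokens in cup 4.
There are 5 square tokens in cup 6.
The claim requires 3 − 5 (= -2) to equal 1, which does not hold.

False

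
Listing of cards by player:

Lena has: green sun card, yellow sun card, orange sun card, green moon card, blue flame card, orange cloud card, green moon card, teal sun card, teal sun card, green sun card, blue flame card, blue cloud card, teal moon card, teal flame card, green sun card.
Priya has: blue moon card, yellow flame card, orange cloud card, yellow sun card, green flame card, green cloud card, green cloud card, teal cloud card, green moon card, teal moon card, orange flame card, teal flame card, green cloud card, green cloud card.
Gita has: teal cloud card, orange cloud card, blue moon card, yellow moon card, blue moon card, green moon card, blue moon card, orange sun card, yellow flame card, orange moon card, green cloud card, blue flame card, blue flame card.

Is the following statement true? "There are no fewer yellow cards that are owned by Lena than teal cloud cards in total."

False

yellow cards owned by Lena: 1.
teal cloud cards: 2.
The claim requires 1 ≥ 2, which does not hold.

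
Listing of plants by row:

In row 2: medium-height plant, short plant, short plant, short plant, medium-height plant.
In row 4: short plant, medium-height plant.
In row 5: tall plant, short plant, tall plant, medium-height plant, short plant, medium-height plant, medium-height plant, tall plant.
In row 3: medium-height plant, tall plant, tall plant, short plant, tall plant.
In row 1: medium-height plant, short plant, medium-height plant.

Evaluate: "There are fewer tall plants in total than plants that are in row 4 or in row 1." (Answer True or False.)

|tall plants| = 6.
|plants in row 4 or in row 1| = 5.
The claim requires 6 < 5, which does not hold.

False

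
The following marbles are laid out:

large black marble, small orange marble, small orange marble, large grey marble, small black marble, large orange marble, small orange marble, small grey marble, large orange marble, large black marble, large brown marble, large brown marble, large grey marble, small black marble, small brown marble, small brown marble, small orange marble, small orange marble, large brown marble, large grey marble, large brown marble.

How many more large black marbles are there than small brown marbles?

large black marbles: 2.
small brown marbles: 2.
2 − 2 = 0.

0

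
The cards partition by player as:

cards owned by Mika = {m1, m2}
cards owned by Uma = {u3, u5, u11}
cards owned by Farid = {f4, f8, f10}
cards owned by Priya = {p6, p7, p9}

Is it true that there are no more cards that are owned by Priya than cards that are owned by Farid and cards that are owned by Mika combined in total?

True

Count of cards owned by Priya: 3.
cards owned by Farid: 3; cards owned by Mika: 2; combined: 3 + 2 = 5.
The claim requires 3 ≤ 5, which holds.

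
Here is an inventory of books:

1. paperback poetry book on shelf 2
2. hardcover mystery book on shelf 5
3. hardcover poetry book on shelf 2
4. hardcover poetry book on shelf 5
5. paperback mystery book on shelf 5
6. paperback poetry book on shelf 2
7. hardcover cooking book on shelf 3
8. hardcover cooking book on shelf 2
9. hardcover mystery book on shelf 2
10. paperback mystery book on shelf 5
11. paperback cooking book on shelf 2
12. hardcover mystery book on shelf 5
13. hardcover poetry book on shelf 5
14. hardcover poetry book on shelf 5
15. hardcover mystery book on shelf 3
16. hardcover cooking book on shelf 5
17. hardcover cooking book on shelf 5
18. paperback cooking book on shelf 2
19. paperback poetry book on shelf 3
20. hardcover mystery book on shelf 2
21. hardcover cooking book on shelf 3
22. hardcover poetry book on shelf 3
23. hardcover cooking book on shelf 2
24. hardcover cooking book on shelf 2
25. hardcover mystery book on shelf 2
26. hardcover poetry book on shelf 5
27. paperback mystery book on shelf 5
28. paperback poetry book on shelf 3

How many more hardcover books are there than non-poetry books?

hardcover books: 19.
non-poetry books: 18.
19 − 18 = 1.

1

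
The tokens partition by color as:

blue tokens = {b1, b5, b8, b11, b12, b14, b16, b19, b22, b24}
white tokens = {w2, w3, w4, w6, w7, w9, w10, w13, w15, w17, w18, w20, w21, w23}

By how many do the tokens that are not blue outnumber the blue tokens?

tokens that are not blue: 14.
blue tokens: 10.
14 − 10 = 4.

4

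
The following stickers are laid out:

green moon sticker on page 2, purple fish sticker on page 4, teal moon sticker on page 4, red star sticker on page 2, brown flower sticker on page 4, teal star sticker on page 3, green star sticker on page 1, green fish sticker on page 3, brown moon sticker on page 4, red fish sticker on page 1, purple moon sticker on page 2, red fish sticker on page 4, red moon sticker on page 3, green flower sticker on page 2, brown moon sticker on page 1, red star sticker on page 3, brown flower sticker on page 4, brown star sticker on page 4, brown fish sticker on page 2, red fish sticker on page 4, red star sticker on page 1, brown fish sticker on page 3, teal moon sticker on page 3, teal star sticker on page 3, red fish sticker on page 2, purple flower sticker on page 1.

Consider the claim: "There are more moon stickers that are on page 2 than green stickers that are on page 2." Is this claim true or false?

moon stickers on page 2: 2.
green stickers on page 2: 2.
The claim requires 2 > 2, which does not hold.

False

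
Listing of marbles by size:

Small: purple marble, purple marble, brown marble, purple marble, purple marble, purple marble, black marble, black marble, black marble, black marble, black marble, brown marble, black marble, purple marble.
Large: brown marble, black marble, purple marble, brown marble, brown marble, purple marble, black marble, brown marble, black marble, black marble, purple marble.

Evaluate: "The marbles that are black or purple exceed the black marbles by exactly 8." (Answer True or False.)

marbles that are black or purple: 19.
black marbles: 10.
The claim requires 19 − 10 (= 9) to equal 8, which does not hold.

False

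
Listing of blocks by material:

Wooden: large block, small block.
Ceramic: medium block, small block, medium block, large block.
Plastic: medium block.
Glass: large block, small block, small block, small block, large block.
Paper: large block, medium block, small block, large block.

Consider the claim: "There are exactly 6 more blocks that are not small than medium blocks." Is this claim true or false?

True

There are 10 blocks that are not small.
There are 4 medium blocks.
The claim requires 10 − 4 (= 6) to equal 6, which holds.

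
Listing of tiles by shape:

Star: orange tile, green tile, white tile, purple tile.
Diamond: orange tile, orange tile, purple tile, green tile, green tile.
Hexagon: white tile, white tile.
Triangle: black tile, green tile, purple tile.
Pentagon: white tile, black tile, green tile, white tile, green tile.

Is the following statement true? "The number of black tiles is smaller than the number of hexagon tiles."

False

There are 2 black tiles.
There are 2 hexagon tiles.
The claim requires 2 < 2, which does not hold.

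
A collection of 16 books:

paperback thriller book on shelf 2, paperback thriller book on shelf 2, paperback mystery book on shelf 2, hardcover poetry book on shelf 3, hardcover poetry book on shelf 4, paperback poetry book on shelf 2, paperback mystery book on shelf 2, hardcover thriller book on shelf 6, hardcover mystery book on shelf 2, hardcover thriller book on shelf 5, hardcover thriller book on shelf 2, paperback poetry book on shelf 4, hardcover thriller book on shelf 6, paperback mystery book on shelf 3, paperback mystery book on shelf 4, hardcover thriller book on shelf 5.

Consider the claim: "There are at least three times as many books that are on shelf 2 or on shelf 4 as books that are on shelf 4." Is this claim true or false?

books on shelf 2 or on shelf 4: 10.
books on shelf 4: 3.
The claim requires 10 ≥ 3 × 3 = 9, which holds.

True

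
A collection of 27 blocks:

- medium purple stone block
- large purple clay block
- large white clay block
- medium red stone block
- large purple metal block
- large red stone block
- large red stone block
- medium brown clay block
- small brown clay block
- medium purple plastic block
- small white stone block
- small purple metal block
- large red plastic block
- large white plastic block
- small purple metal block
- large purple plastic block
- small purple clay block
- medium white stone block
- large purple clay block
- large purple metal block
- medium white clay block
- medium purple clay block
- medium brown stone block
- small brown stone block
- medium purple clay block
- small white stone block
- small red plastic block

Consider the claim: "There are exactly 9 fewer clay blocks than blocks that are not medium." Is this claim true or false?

There are 9 clay blocks.
There are 18 blocks that are not medium.
The claim requires 18 − 9 (= 9) to equal 9, which holds.

True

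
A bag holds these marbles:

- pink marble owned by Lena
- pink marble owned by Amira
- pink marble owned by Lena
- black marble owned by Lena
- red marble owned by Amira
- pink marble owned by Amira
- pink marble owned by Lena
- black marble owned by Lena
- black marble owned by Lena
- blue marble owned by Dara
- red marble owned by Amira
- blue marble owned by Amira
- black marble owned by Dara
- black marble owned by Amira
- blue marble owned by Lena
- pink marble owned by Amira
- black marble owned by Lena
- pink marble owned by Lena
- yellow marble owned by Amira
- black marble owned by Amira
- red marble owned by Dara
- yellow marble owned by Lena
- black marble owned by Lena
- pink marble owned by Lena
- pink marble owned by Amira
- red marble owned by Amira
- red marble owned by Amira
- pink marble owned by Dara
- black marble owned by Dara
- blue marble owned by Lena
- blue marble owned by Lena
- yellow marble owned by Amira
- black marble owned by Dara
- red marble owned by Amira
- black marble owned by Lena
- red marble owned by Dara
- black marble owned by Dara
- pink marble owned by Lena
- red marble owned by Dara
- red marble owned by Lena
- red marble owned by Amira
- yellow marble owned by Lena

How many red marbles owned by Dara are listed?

3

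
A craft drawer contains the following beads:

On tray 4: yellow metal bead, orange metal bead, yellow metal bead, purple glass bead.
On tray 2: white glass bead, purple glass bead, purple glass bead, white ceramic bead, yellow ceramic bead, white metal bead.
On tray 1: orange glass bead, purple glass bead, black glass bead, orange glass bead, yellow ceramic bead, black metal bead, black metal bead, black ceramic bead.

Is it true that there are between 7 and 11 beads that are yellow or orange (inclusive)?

True

beads that are yellow or orange: 7.
The claim requires 7 ≤ 7 ≤ 11, which holds.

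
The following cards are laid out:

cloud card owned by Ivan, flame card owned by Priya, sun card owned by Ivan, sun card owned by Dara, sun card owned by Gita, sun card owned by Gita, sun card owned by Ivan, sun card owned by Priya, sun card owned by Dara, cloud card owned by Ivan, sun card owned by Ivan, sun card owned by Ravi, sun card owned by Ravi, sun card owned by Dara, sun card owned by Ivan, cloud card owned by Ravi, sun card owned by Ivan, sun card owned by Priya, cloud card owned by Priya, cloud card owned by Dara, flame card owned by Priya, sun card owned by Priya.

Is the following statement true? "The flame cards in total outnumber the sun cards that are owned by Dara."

There are 2 flame cards.
Count of sun cards owned by Dara: 3.
The claim requires 2 > 3, which does not hold.

False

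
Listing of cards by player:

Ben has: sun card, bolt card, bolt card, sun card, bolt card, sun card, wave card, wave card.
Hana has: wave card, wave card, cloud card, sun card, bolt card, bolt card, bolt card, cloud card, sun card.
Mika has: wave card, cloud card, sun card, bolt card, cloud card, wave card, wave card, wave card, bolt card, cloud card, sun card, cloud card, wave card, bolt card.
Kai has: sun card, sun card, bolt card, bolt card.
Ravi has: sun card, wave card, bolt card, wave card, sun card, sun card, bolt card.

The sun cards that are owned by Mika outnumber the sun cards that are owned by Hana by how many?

0

sun cards owned by Mika: 2.
sun cards owned by Hana: 2.
2 − 2 = 0.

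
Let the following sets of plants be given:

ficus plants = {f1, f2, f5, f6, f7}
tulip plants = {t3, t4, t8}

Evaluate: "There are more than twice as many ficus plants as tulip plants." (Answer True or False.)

ficus plants: 5.
tulip plants: 3.
The claim requires 5 > 2 × 3 = 6, which does not hold.

False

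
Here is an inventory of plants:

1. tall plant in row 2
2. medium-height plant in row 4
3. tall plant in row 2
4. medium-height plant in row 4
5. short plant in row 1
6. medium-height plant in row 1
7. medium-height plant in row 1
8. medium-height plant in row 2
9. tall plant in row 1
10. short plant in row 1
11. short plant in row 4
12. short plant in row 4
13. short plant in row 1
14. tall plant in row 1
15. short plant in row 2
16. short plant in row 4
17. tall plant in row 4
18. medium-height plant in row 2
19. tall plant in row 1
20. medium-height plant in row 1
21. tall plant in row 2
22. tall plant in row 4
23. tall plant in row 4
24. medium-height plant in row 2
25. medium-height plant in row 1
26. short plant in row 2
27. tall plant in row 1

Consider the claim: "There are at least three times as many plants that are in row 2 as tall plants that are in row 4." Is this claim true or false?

False

plants in row 2: 8.
tall plants in row 4: 3.
The claim requires 8 ≥ 3 × 3 = 9, which does not hold.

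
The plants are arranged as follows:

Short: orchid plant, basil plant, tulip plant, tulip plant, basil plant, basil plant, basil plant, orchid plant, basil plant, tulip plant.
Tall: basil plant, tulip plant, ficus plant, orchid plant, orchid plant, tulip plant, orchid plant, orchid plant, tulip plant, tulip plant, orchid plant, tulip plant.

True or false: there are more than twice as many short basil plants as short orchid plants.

|short basil plants| = 5.
|short orchid plants| = 2.
The claim requires 5 > 2 × 2 = 4, which holds.

True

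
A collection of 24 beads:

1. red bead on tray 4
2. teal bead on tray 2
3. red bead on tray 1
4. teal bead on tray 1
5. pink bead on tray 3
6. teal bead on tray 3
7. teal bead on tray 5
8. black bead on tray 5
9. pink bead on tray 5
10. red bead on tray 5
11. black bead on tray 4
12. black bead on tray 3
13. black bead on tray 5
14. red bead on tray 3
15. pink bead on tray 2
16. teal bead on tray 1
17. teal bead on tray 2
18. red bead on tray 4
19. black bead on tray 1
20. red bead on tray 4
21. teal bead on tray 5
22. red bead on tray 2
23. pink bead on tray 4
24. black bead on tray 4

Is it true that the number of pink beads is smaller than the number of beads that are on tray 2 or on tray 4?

|pink beads| = 4.
|beads on tray 2 or on tray 4| = 10.
The claim requires 4 < 10, which holds.

True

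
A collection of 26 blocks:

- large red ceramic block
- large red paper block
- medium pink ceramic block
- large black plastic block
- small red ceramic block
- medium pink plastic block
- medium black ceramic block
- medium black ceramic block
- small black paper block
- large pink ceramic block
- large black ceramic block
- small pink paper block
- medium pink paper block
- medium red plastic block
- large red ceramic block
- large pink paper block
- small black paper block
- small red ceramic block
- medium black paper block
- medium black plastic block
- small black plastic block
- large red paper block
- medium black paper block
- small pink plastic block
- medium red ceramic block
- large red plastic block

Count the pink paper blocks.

3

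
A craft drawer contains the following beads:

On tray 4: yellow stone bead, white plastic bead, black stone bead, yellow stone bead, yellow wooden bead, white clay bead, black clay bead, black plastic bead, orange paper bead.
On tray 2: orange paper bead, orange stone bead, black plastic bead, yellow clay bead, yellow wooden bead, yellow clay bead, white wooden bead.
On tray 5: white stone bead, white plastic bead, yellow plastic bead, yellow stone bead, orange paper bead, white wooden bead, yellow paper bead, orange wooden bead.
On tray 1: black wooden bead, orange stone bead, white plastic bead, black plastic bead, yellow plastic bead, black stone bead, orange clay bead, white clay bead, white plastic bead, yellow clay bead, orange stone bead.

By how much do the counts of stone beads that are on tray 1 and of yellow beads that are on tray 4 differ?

0

stone beads on tray 1: 3. yellow beads on tray 4: 3.
|3 − 3| = 3 − 3 = 0.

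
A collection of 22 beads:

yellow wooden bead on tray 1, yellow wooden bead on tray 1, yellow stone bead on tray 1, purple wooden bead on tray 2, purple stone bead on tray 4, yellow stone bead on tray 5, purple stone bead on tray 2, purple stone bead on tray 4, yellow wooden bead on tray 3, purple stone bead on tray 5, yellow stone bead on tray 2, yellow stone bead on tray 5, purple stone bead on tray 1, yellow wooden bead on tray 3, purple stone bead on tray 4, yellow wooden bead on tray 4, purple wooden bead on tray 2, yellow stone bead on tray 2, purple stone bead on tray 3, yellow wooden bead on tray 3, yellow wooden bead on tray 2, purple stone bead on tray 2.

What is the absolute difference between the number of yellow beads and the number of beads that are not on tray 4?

6

yellow beads: 12. beads that are not on tray 4: 18.
|12 − 18| = 18 − 12 = 6.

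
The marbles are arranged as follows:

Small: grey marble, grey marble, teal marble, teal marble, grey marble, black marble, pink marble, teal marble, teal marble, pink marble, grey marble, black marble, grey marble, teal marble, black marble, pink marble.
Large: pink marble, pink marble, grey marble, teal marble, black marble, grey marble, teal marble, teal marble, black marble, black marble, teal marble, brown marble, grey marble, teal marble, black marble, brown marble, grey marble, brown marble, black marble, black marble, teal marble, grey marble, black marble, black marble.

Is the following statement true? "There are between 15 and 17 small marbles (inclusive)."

True

|small marbles| = 16.
The claim requires 15 ≤ 16 ≤ 17, which holds.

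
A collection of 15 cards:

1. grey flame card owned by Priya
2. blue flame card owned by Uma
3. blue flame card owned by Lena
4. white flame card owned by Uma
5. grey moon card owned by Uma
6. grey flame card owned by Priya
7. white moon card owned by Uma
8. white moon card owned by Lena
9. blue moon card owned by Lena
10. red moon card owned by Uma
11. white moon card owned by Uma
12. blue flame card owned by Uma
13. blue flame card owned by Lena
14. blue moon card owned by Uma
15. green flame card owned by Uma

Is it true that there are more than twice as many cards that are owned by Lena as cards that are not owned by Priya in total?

cards owned by Lena: 4.
cards that are not owned by Priya: 13.
The claim requires 4 > 2 × 13 = 26, which does not hold.

False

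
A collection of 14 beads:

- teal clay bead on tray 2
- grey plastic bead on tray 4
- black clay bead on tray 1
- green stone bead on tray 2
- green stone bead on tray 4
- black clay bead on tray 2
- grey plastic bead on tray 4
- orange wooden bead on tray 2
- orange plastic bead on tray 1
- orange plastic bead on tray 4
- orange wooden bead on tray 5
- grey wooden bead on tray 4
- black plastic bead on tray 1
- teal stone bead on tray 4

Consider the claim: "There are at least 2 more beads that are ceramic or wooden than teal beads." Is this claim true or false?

|beads that are ceramic or wooden| = 3.
|teal beads| = 2.
The claim requires 3 − 2 = 1 ≥ 2, which does not hold.

False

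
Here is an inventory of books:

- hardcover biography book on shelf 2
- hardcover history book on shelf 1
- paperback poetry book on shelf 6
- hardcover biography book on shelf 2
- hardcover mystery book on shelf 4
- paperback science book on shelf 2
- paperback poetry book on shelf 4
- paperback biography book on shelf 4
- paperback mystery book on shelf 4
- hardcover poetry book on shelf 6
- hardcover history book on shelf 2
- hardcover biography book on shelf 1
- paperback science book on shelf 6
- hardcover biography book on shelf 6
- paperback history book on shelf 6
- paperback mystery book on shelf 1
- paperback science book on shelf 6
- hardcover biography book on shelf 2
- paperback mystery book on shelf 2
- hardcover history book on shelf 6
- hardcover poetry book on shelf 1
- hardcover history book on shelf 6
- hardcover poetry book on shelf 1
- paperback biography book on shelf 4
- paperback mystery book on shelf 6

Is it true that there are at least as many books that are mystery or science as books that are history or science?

|books that are mystery or science| = 8.
|books that are history or science| = 8.
The claim requires 8 ≥ 8, which holds.

True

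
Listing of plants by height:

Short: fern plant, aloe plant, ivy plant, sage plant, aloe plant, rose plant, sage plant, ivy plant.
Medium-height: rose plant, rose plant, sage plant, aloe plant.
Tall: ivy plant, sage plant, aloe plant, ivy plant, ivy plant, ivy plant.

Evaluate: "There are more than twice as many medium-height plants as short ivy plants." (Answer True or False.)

False

medium-height plants: 4.
short ivy plants: 2.
The claim requires 4 > 2 × 2 = 4, which does not hold.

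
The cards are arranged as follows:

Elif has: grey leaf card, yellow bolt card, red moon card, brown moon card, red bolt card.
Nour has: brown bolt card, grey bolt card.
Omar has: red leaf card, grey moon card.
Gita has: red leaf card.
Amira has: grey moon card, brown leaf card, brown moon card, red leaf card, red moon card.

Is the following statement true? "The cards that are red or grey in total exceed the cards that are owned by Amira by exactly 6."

False

There are 10 cards that are red or grey.
Count of cards owned by Amira: 5.
The claim requires 10 − 5 (= 5) to equal 6, which does not hold.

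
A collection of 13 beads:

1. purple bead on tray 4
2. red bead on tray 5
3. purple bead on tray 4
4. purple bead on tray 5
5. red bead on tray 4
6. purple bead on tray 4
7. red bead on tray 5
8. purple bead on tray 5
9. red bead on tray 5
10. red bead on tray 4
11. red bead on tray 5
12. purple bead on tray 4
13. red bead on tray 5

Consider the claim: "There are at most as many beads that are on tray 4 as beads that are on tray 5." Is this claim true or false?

True

|beads on tray 4| = 6.
|beads on tray 5| = 7.
The claim requires 6 ≤ 7, which holds.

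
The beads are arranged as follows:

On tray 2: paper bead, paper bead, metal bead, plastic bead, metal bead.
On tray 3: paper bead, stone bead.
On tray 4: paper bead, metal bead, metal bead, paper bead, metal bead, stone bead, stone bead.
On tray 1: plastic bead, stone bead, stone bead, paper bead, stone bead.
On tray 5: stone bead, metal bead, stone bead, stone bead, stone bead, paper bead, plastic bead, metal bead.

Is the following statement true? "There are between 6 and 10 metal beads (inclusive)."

True

|metal beads| = 7.
The claim requires 6 ≤ 7 ≤ 10, which holds.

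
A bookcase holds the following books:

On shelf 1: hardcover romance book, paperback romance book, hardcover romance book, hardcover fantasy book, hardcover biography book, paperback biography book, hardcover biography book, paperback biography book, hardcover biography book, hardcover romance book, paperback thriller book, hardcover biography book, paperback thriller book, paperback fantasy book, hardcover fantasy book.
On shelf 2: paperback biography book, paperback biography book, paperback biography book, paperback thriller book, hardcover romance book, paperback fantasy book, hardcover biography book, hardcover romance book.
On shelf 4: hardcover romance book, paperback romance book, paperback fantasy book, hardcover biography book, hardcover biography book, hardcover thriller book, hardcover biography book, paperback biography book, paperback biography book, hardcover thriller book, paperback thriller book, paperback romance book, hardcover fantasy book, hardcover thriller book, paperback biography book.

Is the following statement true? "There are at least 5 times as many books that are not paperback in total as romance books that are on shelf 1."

books that are not paperback: 20.
romance books on shelf 1: 4.
The claim requires 20 ≥ 5 × 4 = 20, which holds.

True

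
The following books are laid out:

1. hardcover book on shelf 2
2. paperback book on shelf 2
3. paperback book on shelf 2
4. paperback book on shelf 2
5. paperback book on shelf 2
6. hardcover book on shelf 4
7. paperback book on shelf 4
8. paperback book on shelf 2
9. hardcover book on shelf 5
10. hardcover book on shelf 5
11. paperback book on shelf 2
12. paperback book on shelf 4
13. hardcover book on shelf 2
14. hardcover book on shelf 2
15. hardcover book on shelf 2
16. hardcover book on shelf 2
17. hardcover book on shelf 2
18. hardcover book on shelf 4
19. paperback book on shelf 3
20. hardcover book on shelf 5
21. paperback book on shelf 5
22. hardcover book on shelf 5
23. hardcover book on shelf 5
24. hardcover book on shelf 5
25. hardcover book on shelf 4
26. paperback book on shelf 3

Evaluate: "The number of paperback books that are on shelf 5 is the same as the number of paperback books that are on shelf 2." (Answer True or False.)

paperback books on shelf 5: 1.
paperback books on shelf 2: 6.
The claim requires 1 = 6, which does not hold.

False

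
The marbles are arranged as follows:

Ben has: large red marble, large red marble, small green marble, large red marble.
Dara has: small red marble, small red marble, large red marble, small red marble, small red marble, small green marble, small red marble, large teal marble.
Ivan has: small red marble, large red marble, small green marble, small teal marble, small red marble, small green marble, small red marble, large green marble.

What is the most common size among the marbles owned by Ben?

large

Counts by size (restricted to marbles owned by Ben): large 3, small 1.
The maximum is 3, held uniquely by large.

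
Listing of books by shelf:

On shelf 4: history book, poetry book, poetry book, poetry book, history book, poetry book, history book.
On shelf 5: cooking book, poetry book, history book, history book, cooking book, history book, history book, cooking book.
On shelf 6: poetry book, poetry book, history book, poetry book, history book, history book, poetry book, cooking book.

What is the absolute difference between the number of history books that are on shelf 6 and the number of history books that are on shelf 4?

0

history books on shelf 6: 3. history books on shelf 4: 3.
|3 − 3| = 3 − 3 = 0.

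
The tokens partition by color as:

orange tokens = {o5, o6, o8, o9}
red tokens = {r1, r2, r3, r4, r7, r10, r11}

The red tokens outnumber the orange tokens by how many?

3

red tokens: 7.
orange tokens: 4.
7 − 4 = 3.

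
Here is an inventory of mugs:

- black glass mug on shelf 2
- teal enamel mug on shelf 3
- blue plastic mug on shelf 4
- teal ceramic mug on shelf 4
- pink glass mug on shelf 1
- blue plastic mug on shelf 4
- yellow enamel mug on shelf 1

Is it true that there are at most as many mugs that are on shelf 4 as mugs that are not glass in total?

True

There are 3 mugs on shelf 4.
There are 5 mugs that are not glass.
The claim requires 3 ≤ 5, which holds.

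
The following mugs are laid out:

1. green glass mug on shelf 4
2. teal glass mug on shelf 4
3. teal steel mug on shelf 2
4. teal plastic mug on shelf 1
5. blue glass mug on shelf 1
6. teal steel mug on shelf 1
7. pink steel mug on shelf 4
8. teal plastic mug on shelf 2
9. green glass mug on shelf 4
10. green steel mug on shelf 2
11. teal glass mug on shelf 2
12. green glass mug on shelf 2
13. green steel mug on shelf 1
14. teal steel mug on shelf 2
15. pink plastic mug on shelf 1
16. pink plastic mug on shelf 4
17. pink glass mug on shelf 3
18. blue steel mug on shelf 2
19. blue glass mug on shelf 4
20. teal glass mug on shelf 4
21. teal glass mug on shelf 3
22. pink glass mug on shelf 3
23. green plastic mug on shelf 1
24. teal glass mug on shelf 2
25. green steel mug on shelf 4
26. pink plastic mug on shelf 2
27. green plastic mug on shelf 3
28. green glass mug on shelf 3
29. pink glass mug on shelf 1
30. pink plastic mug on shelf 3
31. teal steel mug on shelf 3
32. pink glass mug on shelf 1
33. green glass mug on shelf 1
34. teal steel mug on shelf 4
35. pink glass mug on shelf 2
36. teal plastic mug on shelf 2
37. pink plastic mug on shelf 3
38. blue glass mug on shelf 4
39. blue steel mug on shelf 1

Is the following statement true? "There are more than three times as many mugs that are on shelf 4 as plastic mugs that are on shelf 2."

True

|mugs on shelf 4| = 10.
|plastic mugs on shelf 2| = 3.
The claim requires 10 > 3 × 3 = 9, which holds.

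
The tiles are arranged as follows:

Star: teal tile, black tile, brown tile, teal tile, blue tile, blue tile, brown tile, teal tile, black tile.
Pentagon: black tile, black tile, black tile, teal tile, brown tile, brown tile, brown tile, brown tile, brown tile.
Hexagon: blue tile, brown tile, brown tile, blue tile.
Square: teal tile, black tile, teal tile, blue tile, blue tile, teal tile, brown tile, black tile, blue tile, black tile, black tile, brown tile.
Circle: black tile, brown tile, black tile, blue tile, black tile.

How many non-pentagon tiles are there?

Total tiles: 39; with the excluded value: 9; remaining 39 − 9 = 30.

30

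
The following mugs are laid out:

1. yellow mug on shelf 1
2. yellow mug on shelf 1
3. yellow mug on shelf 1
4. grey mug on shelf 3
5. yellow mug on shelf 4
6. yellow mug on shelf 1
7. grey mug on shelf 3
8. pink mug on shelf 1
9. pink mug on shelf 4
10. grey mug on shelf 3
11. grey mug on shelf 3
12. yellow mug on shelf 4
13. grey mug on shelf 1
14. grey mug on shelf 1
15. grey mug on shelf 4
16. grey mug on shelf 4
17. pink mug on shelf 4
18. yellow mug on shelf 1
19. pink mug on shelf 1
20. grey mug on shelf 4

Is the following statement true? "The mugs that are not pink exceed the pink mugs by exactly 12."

True

There are 16 mugs that are not pink.
There are 4 pink mugs.
The claim requires 16 − 4 (= 12) to equal 12, which holds.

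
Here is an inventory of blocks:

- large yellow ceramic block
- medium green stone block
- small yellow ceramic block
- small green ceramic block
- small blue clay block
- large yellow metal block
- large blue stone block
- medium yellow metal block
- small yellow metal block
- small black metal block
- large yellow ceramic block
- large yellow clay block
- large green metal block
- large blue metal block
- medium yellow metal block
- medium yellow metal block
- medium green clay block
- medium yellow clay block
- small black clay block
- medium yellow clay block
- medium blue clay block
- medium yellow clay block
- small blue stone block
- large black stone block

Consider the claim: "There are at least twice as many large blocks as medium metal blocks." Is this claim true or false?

True

|large blocks| = 8.
|medium metal blocks| = 3.
The claim requires 8 ≥ 2 × 3 = 6, which holds.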